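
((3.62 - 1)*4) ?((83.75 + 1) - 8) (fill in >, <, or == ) <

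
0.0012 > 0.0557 False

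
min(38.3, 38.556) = 38.3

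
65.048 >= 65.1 False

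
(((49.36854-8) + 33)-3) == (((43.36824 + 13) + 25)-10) False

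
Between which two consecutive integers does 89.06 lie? 89 and 90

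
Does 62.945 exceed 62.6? Yes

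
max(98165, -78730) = 98165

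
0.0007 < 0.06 True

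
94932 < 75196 False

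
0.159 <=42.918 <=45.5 True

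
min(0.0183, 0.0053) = 0.0053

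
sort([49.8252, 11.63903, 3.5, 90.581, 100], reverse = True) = [100, 90.581, 49.8252, 11.63903, 3.5]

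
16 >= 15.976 True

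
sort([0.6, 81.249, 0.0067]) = [0.0067, 0.6, 81.249]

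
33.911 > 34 False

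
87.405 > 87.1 True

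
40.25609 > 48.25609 False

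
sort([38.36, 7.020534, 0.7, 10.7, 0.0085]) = [0.0085, 0.7, 7.020534, 10.7, 38.36]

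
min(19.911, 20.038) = 19.911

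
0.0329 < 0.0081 False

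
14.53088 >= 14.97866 False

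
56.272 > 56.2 True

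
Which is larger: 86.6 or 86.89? 86.89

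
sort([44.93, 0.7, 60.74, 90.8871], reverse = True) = [90.8871, 60.74, 44.93, 0.7]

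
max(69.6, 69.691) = 69.691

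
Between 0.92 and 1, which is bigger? 1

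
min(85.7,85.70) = 85.7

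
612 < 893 True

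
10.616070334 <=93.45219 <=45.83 False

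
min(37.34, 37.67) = 37.34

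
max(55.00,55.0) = 55.0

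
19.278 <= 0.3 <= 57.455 False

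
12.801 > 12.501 True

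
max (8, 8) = 8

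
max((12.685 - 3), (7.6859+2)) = 9.6859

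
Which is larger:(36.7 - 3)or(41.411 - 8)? (36.7 - 3)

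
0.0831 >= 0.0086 True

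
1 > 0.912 True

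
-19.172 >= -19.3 True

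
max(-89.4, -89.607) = -89.4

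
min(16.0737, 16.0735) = 16.0735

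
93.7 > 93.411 True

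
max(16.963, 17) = 17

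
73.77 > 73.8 False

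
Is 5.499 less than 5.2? No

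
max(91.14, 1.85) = 91.14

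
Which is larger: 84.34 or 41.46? 84.34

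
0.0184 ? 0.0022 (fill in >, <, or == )>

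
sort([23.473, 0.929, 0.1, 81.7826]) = [0.1, 0.929, 23.473, 81.7826]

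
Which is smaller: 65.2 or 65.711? 65.2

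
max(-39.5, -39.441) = -39.441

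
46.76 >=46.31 True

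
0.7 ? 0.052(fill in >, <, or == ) >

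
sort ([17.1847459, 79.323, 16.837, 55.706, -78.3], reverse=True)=[79.323, 55.706, 17.1847459, 16.837, -78.3]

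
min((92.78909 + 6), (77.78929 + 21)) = 98.78909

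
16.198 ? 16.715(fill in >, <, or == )<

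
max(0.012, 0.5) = 0.5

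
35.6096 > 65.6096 False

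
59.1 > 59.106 False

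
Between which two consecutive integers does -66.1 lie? -67 and -66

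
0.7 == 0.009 False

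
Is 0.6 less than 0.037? No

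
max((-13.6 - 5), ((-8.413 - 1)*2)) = -18.6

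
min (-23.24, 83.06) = -23.24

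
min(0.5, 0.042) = 0.042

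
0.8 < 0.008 False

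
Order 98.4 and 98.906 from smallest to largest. 98.4, 98.906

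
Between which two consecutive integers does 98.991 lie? 98 and 99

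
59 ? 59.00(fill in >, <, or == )==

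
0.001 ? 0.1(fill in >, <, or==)<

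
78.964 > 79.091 False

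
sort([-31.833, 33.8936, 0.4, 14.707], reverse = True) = [33.8936, 14.707, 0.4, -31.833]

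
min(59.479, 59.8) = 59.479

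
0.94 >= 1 False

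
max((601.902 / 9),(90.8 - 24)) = 66.878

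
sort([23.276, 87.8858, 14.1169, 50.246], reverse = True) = [87.8858, 50.246, 23.276, 14.1169]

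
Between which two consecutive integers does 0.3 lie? 0 and 1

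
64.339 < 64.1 False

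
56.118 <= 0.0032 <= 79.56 False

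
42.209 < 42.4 True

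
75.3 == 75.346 False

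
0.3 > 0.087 True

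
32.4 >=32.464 False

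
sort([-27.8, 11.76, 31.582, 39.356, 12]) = [-27.8, 11.76, 12, 31.582, 39.356]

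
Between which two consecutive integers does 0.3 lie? 0 and 1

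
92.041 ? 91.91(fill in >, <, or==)>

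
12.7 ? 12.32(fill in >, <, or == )>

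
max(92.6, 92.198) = 92.6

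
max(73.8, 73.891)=73.891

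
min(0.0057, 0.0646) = 0.0057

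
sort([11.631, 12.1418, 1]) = [1, 11.631, 12.1418]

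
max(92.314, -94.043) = 92.314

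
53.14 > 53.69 False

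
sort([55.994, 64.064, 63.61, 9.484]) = [9.484, 55.994, 63.61, 64.064]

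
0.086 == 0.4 False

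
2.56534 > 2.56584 False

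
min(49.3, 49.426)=49.3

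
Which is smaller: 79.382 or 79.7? 79.382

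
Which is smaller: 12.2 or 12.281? 12.2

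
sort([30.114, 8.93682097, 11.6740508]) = [8.93682097, 11.6740508, 30.114]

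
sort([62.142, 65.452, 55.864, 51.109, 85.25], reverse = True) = [85.25, 65.452, 62.142, 55.864, 51.109]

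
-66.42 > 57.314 False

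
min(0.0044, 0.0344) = 0.0044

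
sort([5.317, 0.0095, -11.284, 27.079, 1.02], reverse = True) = [27.079, 5.317, 1.02, 0.0095, -11.284]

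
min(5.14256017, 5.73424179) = 5.14256017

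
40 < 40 False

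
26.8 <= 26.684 False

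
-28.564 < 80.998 True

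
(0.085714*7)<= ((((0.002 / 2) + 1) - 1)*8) False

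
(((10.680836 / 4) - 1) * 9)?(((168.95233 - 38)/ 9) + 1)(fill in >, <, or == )<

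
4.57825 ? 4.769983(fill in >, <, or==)<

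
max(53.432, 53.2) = 53.432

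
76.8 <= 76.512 False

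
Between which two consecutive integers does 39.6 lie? 39 and 40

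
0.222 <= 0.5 True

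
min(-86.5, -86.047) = -86.5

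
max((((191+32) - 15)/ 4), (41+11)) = 52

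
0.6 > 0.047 True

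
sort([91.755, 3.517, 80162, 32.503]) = [3.517, 32.503, 91.755, 80162]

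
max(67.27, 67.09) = 67.27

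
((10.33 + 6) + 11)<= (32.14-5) False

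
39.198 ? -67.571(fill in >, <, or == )>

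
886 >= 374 True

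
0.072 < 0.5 True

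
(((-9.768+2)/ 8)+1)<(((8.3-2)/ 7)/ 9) True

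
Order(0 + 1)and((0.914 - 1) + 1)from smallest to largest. ((0.914 - 1) + 1), (0 + 1)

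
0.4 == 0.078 False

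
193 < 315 True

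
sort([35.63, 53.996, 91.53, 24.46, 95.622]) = [24.46, 35.63, 53.996, 91.53, 95.622]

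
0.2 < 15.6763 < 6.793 False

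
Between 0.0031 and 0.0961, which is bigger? 0.0961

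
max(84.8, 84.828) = 84.828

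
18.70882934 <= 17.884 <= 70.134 False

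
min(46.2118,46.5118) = 46.2118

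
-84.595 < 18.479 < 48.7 True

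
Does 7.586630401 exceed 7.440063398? Yes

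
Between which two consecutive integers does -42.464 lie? -43 and -42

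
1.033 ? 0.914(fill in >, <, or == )>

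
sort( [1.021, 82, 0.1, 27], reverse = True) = [82, 27, 1.021, 0.1]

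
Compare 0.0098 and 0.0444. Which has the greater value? 0.0444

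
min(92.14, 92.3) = 92.14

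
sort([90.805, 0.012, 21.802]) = [0.012, 21.802, 90.805]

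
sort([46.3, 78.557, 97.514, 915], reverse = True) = [915, 97.514, 78.557, 46.3]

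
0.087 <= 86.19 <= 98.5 True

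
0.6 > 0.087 True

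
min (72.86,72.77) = 72.77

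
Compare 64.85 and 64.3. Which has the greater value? 64.85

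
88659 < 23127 False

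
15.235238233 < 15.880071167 True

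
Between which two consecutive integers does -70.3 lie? -71 and -70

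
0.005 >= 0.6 False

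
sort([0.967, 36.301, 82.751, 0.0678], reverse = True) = [82.751, 36.301, 0.967, 0.0678]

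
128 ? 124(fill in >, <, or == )>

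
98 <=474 True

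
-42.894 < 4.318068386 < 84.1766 True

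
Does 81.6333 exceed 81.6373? No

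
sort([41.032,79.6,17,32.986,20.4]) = [17,20.4,32.986,41.032,79.6]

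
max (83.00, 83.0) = 83.0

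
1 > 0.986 True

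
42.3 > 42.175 True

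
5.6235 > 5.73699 False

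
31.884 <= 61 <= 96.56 True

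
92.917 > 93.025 False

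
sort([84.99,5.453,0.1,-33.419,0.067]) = [-33.419,0.067,0.1,5.453,84.99]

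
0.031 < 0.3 True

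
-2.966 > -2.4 False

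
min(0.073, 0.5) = 0.073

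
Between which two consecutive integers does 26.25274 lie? 26 and 27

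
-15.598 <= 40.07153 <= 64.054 True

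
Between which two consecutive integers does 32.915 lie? 32 and 33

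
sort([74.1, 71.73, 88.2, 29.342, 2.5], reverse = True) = [88.2, 74.1, 71.73, 29.342, 2.5]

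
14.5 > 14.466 True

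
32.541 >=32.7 False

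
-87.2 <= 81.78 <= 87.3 True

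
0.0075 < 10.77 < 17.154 True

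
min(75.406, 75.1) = 75.1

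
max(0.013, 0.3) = 0.3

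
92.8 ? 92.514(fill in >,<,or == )>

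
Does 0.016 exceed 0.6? No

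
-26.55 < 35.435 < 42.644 True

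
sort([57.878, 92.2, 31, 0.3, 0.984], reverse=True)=[92.2, 57.878, 31, 0.984, 0.3]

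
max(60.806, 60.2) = 60.806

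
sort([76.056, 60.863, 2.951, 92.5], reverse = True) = [92.5, 76.056, 60.863, 2.951]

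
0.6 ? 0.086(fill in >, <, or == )>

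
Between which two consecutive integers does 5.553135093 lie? 5 and 6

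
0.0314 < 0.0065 False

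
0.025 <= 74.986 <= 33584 True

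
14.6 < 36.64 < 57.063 True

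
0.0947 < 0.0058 False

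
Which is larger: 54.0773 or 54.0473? 54.0773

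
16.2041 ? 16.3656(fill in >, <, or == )<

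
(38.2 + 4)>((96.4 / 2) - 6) False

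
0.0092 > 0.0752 False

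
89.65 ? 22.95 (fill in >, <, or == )>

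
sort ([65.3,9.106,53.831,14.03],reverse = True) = [65.3,53.831,14.03,9.106]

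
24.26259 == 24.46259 False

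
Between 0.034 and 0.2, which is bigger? 0.2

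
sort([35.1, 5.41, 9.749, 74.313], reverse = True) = [74.313, 35.1, 9.749, 5.41]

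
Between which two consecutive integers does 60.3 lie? 60 and 61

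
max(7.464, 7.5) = 7.5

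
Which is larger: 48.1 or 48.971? 48.971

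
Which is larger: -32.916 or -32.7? -32.7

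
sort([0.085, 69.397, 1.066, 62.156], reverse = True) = [69.397, 62.156, 1.066, 0.085]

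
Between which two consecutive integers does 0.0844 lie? 0 and 1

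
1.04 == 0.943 False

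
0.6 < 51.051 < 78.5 True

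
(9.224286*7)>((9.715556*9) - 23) True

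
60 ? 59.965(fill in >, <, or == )>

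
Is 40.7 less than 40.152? No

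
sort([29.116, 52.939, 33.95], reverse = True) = [52.939, 33.95, 29.116]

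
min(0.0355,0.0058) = 0.0058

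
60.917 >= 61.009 False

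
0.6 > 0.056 True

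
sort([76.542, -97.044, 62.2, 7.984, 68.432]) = [-97.044, 7.984, 62.2, 68.432, 76.542]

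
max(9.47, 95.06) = 95.06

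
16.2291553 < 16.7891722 True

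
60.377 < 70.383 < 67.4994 False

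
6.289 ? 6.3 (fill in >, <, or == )<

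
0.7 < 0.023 False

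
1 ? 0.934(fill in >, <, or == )>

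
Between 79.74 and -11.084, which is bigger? 79.74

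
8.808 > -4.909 True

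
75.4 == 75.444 False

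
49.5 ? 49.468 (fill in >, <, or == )>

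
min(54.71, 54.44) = 54.44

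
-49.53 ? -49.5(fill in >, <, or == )<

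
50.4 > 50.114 True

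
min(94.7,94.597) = 94.597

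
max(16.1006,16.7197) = 16.7197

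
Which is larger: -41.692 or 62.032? 62.032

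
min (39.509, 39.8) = 39.509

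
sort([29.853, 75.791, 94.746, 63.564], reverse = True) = [94.746, 75.791, 63.564, 29.853]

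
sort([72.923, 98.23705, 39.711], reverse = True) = [98.23705, 72.923, 39.711]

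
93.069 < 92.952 False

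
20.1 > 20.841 False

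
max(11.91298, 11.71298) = 11.91298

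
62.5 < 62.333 False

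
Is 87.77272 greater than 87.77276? No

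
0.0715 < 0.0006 False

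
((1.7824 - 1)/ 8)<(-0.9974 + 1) False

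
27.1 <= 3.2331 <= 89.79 False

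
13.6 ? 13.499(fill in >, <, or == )>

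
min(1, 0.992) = 0.992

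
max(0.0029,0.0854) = 0.0854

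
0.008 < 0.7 True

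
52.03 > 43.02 True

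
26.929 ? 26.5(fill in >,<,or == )>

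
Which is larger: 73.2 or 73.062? 73.2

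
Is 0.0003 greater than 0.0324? No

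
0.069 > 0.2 False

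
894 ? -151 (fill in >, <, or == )>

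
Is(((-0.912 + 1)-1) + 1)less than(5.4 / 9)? Yes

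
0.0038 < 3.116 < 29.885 True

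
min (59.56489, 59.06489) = 59.06489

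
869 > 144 True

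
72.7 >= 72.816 False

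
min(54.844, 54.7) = 54.7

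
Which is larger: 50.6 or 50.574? 50.6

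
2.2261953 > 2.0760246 True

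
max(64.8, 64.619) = 64.8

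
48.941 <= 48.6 False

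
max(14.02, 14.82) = 14.82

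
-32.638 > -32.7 True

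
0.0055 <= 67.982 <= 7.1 False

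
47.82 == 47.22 False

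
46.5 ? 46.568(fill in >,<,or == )<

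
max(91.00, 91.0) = 91.0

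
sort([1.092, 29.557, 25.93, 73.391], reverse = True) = [73.391, 29.557, 25.93, 1.092]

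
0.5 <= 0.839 True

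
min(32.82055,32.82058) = 32.82055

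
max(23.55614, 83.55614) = 83.55614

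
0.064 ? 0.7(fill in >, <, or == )<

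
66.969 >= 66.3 True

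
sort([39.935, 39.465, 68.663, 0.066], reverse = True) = [68.663, 39.935, 39.465, 0.066]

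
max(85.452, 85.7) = 85.7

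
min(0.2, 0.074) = 0.074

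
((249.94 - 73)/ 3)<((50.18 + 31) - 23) False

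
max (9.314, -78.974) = 9.314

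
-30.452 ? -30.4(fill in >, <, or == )<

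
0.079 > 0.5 False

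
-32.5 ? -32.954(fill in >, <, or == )>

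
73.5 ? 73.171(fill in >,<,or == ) >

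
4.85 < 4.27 False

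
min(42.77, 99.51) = 42.77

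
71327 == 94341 False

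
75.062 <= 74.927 False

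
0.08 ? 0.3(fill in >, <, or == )<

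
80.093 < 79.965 False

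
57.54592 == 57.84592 False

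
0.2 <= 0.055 False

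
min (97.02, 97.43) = 97.02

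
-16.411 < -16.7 False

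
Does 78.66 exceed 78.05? Yes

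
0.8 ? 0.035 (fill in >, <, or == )>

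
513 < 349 False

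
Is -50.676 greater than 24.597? No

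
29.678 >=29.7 False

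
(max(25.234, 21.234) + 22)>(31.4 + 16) False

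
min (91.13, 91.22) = 91.13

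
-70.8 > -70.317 False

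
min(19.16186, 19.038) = 19.038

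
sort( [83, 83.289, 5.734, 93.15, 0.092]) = [0.092, 5.734, 83, 83.289, 93.15]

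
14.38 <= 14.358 False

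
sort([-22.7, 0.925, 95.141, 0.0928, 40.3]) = [-22.7, 0.0928, 0.925, 40.3, 95.141]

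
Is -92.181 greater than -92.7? Yes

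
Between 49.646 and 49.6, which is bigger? 49.646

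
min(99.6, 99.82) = 99.6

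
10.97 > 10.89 True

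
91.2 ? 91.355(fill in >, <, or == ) <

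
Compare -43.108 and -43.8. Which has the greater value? -43.108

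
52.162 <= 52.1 False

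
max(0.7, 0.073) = 0.7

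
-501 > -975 True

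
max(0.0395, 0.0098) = 0.0395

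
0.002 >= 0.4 False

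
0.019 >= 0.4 False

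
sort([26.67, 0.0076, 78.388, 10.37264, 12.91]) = [0.0076, 10.37264, 12.91, 26.67, 78.388]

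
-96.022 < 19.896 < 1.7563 False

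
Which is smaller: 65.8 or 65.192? 65.192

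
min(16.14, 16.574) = 16.14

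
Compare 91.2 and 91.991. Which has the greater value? 91.991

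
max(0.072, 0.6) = 0.6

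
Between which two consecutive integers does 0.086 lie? 0 and 1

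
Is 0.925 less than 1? Yes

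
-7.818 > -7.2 False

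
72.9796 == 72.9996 False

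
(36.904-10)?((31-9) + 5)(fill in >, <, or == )<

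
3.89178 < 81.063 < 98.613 True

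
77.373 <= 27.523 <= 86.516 False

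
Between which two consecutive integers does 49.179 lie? 49 and 50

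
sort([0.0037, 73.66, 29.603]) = [0.0037, 29.603, 73.66]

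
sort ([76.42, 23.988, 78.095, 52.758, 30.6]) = [23.988, 30.6, 52.758, 76.42, 78.095]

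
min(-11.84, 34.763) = -11.84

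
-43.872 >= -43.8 False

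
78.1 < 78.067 False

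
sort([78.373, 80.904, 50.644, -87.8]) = [-87.8, 50.644, 78.373, 80.904]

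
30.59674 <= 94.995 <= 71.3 False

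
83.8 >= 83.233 True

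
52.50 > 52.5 False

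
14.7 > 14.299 True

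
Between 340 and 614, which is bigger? 614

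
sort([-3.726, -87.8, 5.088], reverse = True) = [5.088, -3.726, -87.8]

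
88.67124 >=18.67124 True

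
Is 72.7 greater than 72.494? Yes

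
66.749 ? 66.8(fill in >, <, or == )<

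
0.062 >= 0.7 False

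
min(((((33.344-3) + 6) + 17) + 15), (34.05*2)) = 68.1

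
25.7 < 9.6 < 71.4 False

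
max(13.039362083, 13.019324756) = 13.039362083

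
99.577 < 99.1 False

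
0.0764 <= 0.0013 False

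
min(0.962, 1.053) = 0.962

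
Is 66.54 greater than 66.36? Yes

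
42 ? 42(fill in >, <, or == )==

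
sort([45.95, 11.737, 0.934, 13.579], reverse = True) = [45.95, 13.579, 11.737, 0.934]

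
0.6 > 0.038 True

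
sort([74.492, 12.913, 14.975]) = [12.913, 14.975, 74.492]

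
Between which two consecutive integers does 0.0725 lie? 0 and 1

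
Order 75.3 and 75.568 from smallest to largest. 75.3, 75.568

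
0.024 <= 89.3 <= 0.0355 False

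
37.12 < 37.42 True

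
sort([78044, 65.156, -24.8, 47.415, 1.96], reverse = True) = [78044, 65.156, 47.415, 1.96, -24.8]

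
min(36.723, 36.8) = 36.723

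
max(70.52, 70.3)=70.52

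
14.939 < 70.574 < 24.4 False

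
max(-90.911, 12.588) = 12.588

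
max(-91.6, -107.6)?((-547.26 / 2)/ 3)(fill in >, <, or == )<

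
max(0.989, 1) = 1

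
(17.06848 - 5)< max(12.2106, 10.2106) True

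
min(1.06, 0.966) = 0.966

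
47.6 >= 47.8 False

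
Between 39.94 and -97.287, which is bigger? 39.94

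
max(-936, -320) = -320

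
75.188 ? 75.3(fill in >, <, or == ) <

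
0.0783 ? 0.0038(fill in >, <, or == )>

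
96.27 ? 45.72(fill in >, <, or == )>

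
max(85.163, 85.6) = 85.6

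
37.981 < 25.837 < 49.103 False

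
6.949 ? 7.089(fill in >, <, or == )<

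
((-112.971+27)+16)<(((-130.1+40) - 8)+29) True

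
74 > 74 False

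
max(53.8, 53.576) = 53.8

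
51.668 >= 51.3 True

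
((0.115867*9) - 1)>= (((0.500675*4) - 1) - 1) True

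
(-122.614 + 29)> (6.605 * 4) False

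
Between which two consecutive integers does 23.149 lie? 23 and 24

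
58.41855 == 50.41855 False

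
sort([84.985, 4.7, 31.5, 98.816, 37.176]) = [4.7, 31.5, 37.176, 84.985, 98.816]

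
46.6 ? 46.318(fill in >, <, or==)>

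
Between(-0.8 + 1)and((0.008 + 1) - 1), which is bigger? (-0.8 + 1)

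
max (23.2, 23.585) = 23.585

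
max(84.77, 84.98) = 84.98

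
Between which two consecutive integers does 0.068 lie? 0 and 1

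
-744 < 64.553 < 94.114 True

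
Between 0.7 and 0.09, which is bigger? 0.7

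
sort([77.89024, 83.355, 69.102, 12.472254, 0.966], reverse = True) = [83.355, 77.89024, 69.102, 12.472254, 0.966]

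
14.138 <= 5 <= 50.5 False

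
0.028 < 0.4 True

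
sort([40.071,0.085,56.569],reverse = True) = [56.569,40.071,0.085]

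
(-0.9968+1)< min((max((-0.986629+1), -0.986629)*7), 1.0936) True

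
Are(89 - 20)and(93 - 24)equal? Yes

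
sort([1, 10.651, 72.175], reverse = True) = [72.175, 10.651, 1]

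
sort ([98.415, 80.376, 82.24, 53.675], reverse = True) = [98.415, 82.24, 80.376, 53.675]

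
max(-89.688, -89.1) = -89.1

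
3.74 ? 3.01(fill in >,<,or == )>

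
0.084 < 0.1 True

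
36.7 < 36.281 False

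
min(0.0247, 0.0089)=0.0089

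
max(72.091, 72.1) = 72.1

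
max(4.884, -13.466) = 4.884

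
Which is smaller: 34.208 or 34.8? 34.208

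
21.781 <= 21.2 False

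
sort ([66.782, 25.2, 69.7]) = [25.2, 66.782, 69.7]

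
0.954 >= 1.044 False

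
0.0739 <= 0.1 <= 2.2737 True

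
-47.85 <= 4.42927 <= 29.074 True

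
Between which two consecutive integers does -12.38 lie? -13 and -12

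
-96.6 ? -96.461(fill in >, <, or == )<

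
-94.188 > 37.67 False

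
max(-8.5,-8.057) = -8.057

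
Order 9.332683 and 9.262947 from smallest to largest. 9.262947, 9.332683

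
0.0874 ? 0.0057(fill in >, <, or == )>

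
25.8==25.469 False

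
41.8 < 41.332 False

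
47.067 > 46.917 True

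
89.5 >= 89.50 True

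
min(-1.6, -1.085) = -1.6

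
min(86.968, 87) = 86.968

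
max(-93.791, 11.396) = 11.396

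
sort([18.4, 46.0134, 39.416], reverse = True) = [46.0134, 39.416, 18.4]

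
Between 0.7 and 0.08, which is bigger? 0.7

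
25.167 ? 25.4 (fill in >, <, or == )<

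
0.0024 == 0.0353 False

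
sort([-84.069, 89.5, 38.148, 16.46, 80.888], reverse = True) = [89.5, 80.888, 38.148, 16.46, -84.069]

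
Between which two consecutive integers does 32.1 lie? 32 and 33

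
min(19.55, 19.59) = 19.55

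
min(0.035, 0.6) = 0.035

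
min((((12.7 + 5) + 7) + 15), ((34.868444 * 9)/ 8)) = 39.2269995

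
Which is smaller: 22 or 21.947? 21.947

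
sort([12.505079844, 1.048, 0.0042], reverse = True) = [12.505079844, 1.048, 0.0042]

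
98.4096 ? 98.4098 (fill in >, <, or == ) <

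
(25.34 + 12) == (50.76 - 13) False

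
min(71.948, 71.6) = 71.6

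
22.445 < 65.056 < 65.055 False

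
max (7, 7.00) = 7.00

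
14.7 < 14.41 False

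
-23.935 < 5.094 True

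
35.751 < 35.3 False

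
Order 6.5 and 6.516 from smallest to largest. 6.5, 6.516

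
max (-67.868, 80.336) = 80.336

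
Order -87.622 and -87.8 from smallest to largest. -87.8,-87.622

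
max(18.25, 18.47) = 18.47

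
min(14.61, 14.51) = 14.51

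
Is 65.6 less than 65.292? No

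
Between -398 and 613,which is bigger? 613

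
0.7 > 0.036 True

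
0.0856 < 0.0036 False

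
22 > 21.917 True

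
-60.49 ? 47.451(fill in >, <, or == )<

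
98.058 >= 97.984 True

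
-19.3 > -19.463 True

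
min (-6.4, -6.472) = -6.472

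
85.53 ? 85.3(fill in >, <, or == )>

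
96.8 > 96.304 True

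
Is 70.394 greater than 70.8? No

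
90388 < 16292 False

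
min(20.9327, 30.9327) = 20.9327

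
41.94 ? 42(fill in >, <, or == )<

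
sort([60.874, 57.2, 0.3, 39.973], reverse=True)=[60.874, 57.2, 39.973, 0.3]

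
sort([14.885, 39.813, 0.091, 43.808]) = [0.091, 14.885, 39.813, 43.808]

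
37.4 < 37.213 False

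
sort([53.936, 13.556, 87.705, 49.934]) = [13.556, 49.934, 53.936, 87.705]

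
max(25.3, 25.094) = 25.3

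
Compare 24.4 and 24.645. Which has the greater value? 24.645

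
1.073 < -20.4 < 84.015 False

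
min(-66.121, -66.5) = -66.5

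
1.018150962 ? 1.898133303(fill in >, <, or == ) <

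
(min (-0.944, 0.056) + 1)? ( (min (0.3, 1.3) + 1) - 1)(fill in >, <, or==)<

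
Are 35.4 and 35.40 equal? Yes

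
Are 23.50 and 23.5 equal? Yes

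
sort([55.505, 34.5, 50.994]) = [34.5, 50.994, 55.505]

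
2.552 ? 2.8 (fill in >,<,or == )<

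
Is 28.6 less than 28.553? No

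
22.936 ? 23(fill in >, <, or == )<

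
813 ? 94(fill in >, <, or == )>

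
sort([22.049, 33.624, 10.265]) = [10.265, 22.049, 33.624]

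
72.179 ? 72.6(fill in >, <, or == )<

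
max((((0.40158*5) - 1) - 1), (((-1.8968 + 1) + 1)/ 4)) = 0.0258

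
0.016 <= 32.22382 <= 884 True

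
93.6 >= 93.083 True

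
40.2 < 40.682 True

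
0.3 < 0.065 False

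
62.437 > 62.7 False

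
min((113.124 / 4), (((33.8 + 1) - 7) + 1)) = 28.281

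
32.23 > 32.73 False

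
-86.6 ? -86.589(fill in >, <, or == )<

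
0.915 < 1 True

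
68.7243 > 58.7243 True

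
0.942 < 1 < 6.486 True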